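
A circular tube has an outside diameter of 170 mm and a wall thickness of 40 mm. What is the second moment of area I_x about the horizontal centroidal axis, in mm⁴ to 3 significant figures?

Decompose the section into non-overlapping parts with the origin at the bottom-left of its bounding rectangle.
Outer circle: ⌀170, A = 22 698 mm², y = 85 mm, Ī = 40 998 275 mm⁴.
Bore (subtracted): ⌀90, A = 6361.7 mm², y = 85 mm, Ī = 3 220 623 mm⁴.
By symmetry the centroid is at mid-height, ȳ = 85 mm.
All pieces are centred on the horizontal centroidal axis, so I = ΣĪ (holes subtracted) = 37 777 652 mm⁴.

I_x ≈ 3.78 × 10⁷ mm⁴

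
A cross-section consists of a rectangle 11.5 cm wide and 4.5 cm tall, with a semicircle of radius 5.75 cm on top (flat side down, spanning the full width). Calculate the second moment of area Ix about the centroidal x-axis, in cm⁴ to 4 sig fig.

Decompose the section into non-overlapping parts with the origin at the bottom-left of its bounding rectangle.
Rectangular body: 11.5 × 4.5, A = 51.75 cm², y = 2.25 cm, Ī = 87.3281 cm⁴.
Semicircular cap: semicircle r = 5.75, A = 51.9345 cm², y = 6.94038 cm, Ī = 119.979 cm⁴.
Centroid: ȳ = ΣA·y / ΣA = 4.59936 cm.
Transfer each piece to the centroidal x-axis using Ī + A·d² with d = y − 4.59936:
  rectangular body: d = -2.34936 cm → contributes +372.962 cm⁴
  semicircular cap: d = 2.34102 cm → contributes +404.598 cm⁴
Total I = 777.56 cm⁴.

Ix ≈ 777.6 cm⁴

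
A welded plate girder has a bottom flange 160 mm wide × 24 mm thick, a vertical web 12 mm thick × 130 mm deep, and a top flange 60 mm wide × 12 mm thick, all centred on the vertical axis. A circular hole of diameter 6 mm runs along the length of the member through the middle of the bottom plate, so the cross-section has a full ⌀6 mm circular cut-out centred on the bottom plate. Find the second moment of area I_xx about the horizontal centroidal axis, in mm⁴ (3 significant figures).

Treat the section as a set of non-overlapping primitives; coordinates are from the bounding-box lower-left.
Bottom plate: 160 × 24, A = 3 840 mm², y = 12 mm, Ī = 184 320 mm⁴.
Web plate: 12 × 130, A = 1 560 mm², y = 89 mm, Ī = 2 197 000 mm⁴.
Top plate: 60 × 12, A = 720 mm², y = 160 mm, Ī = 8 640 mm⁴.
Hole (subtracted): ⌀6, A = 28.274 mm², y = 12 mm, Ī = 63.617 mm⁴.
Centroid: ȳ = ΣA·y / ΣA = 49.211 mm.
Transfer each piece to the horizontal centroidal axis using Ī + A·d² with d = y − 49.211:
  bottom plate: d = -37.211 mm → contributes +5 501 446 mm⁴
  web plate: d = 39.789 mm → contributes +4 666 720 mm⁴
  top plate: d = 110.79 mm → contributes +8 846 045 mm⁴
  hole: d = -37.211 mm → contributes −39 214 mm⁴
Total I = 18 974 997 mm⁴.

I_xx ≈ 1.90 × 10⁷ mm⁴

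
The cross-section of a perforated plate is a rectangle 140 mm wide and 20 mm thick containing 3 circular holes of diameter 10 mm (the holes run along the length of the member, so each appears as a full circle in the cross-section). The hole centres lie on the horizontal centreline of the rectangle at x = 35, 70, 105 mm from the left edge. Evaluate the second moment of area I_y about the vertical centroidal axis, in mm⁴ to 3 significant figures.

I_y ≈ 4.38 × 10⁶ mm⁴

Split into non-overlapping primitives; take the origin at the lower-left of the bounding box.
Plate: 140 × 20, A = 2 800 mm², x = 70 mm, Ī = 4 573 333 mm⁴.
Hole 1 (subtracted): ⌀10, A = 78.54 mm², x = 35 mm, Ī = 490.87 mm⁴.
Hole 2 (subtracted): ⌀10, A = 78.54 mm², x = 70 mm, Ī = 490.87 mm⁴.
Hole 3 (subtracted): ⌀10, A = 78.54 mm², x = 105 mm, Ī = 490.87 mm⁴.
By symmetry the centroid is at mid-width, x̄ = 70 mm.
Transfer each piece to the vertical centroidal axis using Ī + A·d² with d = x − 70:
  plate: d = 0 mm → contributes +4 573 333 mm⁴
  hole 1: d = -35 mm → contributes −96 702 mm⁴
  hole 2: d = 0 mm → contributes −490.87 mm⁴
  hole 3: d = 35 mm → contributes −96 702 mm⁴
Total I = 4 379 438 mm⁴.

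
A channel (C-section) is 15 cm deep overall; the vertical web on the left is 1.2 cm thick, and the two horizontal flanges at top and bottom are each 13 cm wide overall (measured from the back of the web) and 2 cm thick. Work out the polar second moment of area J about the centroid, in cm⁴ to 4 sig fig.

J ≈ 3448 cm⁴

Treat the section as a set of non-overlapping primitives; coordinates are from the bounding-box lower-left.
Web: 1.2 × 15, A = 18 cm², y = 7.5 cm, Ī = 337.5 cm⁴.
Top flange (beyond web): 11.8 × 2, A = 23.6 cm², y = 14 cm, Ī = 7.86667 cm⁴.
Bottom flange (beyond web): 11.8 × 2, A = 23.6 cm², y = 1 cm, Ī = 7.86667 cm⁴.
By symmetry the centroid is at mid-height, ȳ = 7.5 cm.
Transfer each piece to the centroidal x-axis using Ī + A·d² with d = y − 7.5:
  web: d = 0 cm → contributes +337.5 cm⁴
  top flange (beyond web): d = 6.5 cm → contributes +1004.97 cm⁴
  bottom flange (beyond web): d = -6.5 cm → contributes +1004.97 cm⁴
Total I = 2347.43 cm⁴.
For the y-axis: x̄ = 5.30552 cm.
Repeating about the centroidal y-axis gives I_y = 1100.38 cm⁴.
Polar second moment: J = I_x + I_y = 3447.82 cm⁴.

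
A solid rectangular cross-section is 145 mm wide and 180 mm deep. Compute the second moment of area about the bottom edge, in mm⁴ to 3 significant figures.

The section: 145 × 180, A = 26 100 mm², y = 90 mm, Ī = 70 470 000 mm⁴.
Transfer it to the bottom edge using Ī + A·d² with d = y − 0:
  the section: d = 90 mm → contributes +281 880 000 mm⁴
Total I = 281 880 000 mm⁴.

I_base ≈ 2.82 × 10⁸ mm⁴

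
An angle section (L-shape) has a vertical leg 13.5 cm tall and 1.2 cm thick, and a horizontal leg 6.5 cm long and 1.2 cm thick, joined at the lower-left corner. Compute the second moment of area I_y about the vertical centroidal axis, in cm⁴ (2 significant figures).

Split into non-overlapping primitives; take the origin at the lower-left of the bounding box.
Vertical leg: 1.2 × 13.5, A = 16.2 cm², x = 0.6 cm, Ī = 1.944 cm⁴.
Horizontal leg (remainder): 5.3 × 1.2, A = 6.36 cm², x = 3.85 cm, Ī = 14.89 cm⁴.
Centroid: x̄ = ΣA·x / ΣA = 1.516 cm.
Transfer each piece to the vertical centroidal axis using Ī + A·d² with d = x − 1.516:
  vertical leg: d = -0.9162 cm → contributes +15.54 cm⁴
  horizontal leg (remainder): d = 2.334 cm → contributes +49.53 cm⁴
Total I = 65.07 cm⁴.

I_y ≈ 65 cm⁴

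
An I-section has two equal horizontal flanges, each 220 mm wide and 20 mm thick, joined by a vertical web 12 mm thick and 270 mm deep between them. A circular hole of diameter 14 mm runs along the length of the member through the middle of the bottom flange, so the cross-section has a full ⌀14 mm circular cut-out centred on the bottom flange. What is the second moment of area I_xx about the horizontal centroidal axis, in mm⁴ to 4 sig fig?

Split into non-overlapping primitives; take the origin at the lower-left of the bounding box.
Bottom flange: 220 × 20, A = 4 400 mm², y = 10 mm, Ī = 146 667 mm⁴.
Web: 12 × 270, A = 3 240 mm², y = 155 mm, Ī = 19 683 000 mm⁴.
Top flange: 220 × 20, A = 4 400 mm², y = 300 mm, Ī = 146 667 mm⁴.
Hole (subtracted): ⌀14, A = 153.938 mm², y = 10 mm, Ī = 1885.74 mm⁴.
Centroid: ȳ = ΣA·y / ΣA = 156.878 mm.
Transfer each piece to the horizontal centroidal axis using Ī + A·d² with d = y − 156.878:
  bottom flange: d = -146.878 mm → contributes +95 068 403 mm⁴
  web: d = -1.87792 mm → contributes +19 694 426 mm⁴
  top flange: d = 143.122 mm → contributes +90 275 964 mm⁴
  hole: d = -146.878 mm → contributes −3 322 810 mm⁴
Total I = 201 715 983 mm⁴.

I_xx ≈ 2.017 × 10⁸ mm⁴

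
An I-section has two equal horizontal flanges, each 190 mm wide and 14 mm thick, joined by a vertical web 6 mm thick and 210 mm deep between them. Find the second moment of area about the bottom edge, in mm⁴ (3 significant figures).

Break the section into simple shapes (no overlaps), measuring from the bottom-left corner of the bounding box.
Bottom flange: 190 × 14, A = 2 660 mm², y = 7 mm, Ī = 43 447 mm⁴.
Web: 6 × 210, A = 1 260 mm², y = 119 mm, Ī = 4 630 500 mm⁴.
Top flange: 190 × 14, A = 2 660 mm², y = 231 mm, Ī = 43 447 mm⁴.
Transfer each piece to the base of the section using Ī + A·d² with d = y − 0:
  bottom flange: d = 7 mm → contributes +173 787 mm⁴
  web: d = 119 mm → contributes +22 473 360 mm⁴
  top flange: d = 231 mm → contributes +141 983 707 mm⁴
Total I = 164 630 853 mm⁴.

I_base ≈ 1.65 × 10⁸ mm⁴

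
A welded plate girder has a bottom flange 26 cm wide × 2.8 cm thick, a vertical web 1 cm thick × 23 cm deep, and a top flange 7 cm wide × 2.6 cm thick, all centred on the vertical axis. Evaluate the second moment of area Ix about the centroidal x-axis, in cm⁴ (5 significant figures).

Ix ≈ 1.1794 × 10⁴ cm⁴

Break the section into simple shapes (no overlaps), measuring from the bottom-left corner of the bounding box.
Bottom plate: 26 × 2.8, A = 72.8 cm², y = 1.4 cm, Ī = 47.56267 cm⁴.
Web plate: 1 × 23, A = 23 cm², y = 14.3 cm, Ī = 1013.917 cm⁴.
Top plate: 7 × 2.6, A = 18.2 cm², y = 27.1 cm, Ī = 10.25267 cm⁴.
Centroid: ȳ = ΣA·y / ΣA = 8.105614 cm.
Transfer each piece to the centroidal x-axis using Ī + A·d² with d = y − 8.105614:
  bottom plate: d = -6.705614 cm → contributes +3321.034 cm⁴
  web plate: d = 6.194386 cm → contributes +1896.436 cm⁴
  top plate: d = 18.99439 cm → contributes +6576.571 cm⁴
Total I = 11794.04 cm⁴.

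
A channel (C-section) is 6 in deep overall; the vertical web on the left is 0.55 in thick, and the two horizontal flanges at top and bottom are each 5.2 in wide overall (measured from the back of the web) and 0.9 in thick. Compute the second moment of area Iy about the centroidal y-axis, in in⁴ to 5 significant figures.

Break the section into simple shapes (no overlaps), measuring from the bottom-left corner of the bounding box.
Web: 0.55 × 6, A = 3.3 in², x = 0.275 in, Ī = 0.0831875 in⁴.
Top flange (beyond web): 4.65 × 0.9, A = 4.185 in², x = 2.875 in, Ī = 7.540847 in⁴.
Bottom flange (beyond web): 4.65 × 0.9, A = 4.185 in², x = 2.875 in, Ī = 7.540847 in⁴.
Centroid: x̄ = ΣA·x / ΣA = 2.139781 in.
Transfer each piece to the centroidal y-axis using Ī + A·d² with d = x − 2.139781:
  web: d = -1.864781 in → contributes +11.55864 in⁴
  top flange (beyond web): d = 0.7352185 in → contributes +9.803033 in⁴
  bottom flange (beyond web): d = 0.7352185 in → contributes +9.803033 in⁴
Total I = 31.16471 in⁴.

Iy ≈ 31.165 in⁴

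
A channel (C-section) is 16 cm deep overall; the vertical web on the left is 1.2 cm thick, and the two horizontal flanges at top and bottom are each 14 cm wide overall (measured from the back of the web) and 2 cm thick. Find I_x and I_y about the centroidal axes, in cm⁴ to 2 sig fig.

I_x ≈ 2900 cm⁴, I_y ≈ 1400 cm⁴

Split into non-overlapping primitives; take the origin at the lower-left of the bounding box.
Web: 1.2 × 16, A = 19.2 cm², y = 8 cm, Ī = 409.6 cm⁴.
Top flange (beyond web): 12.8 × 2, A = 25.6 cm², y = 15 cm, Ī = 8.533 cm⁴.
Bottom flange (beyond web): 12.8 × 2, A = 25.6 cm², y = 1 cm, Ī = 8.533 cm⁴.
By symmetry the centroid is at mid-height, ȳ = 8 cm.
Transfer each piece to the centroidal x-axis using Ī + A·d² with d = y − 8:
  web: d = 0 cm → contributes +409.6 cm⁴
  top flange (beyond web): d = 7 cm → contributes +1 263 cm⁴
  bottom flange (beyond web): d = -7 cm → contributes +1 263 cm⁴
Total I = 2 935 cm⁴.
For the y-axis: x̄ = 5.691 cm.
Repeating about the centroidal y-axis gives I_y = 1 386 cm⁴.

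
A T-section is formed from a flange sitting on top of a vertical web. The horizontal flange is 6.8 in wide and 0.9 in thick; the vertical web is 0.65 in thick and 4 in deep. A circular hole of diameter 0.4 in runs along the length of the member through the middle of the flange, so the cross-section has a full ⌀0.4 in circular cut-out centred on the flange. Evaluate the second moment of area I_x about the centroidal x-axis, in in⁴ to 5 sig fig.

Decompose the section into non-overlapping parts with the origin at the bottom-left of its bounding rectangle.
Flange: 6.8 × 0.9, A = 6.12 in², y = 4.45 in, Ī = 0.4131 in⁴.
Web: 0.65 × 4, A = 2.6 in², y = 2 in, Ī = 3.466667 in⁴.
Hole (subtracted): ⌀0.4, A = 0.1256637 in², y = 4.45 in, Ī = 0.001256637 in⁴.
Centroid: ȳ = ΣA·y / ΣA = 3.708814 in.
Transfer each piece to the centroidal x-axis using Ī + A·d² with d = y − 3.708814:
  flange: d = 0.7411858 in → contributes +3.775161 in⁴
  web: d = -1.708814 in → contributes +11.05879 in⁴
  hole: d = 0.7411858 in → contributes −0.0702908 in⁴
Total I = 14.76366 in⁴.

I_x ≈ 14.764 in⁴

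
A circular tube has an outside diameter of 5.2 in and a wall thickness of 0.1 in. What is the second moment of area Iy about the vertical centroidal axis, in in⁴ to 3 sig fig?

Decompose the section into non-overlapping parts with the origin at the bottom-left of its bounding rectangle.
Outer circle: ⌀5.2, A = 21.237 in², x = 2.6 in, Ī = 35.891 in⁴.
Bore (subtracted): ⌀5, A = 19.635 in², x = 2.6 in, Ī = 30.68 in⁴.
By symmetry the centroid is at mid-width, x̄ = 2.6 in.
All pieces are centred on the vertical centroidal axis, so I = ΣĪ (holes subtracted) = 5.2112 in⁴.

Iy ≈ 5.21 in⁴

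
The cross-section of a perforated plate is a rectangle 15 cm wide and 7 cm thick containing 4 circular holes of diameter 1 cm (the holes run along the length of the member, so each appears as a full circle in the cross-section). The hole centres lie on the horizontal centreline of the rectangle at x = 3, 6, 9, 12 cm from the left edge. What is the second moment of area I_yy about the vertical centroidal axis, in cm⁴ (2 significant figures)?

I_yy ≈ 1900 cm⁴

Decompose the section into non-overlapping parts with the origin at the bottom-left of its bounding rectangle.
Plate: 15 × 7, A = 105 cm², x = 7.5 cm, Ī = 1 969 cm⁴.
Hole 1 (subtracted): ⌀1, A = 0.7854 cm², x = 3 cm, Ī = 0.04909 cm⁴.
Hole 2 (subtracted): ⌀1, A = 0.7854 cm², x = 6 cm, Ī = 0.04909 cm⁴.
Hole 3 (subtracted): ⌀1, A = 0.7854 cm², x = 9 cm, Ī = 0.04909 cm⁴.
Hole 4 (subtracted): ⌀1, A = 0.7854 cm², x = 12 cm, Ī = 0.04909 cm⁴.
By symmetry the centroid is at mid-width, x̄ = 7.5 cm.
Transfer each piece to the vertical centroidal axis using Ī + A·d² with d = x − 7.5:
  plate: d = 0 cm → contributes +1 969 cm⁴
  hole 1: d = -4.5 cm → contributes −15.95 cm⁴
  hole 2: d = -1.5 cm → contributes −1.816 cm⁴
  hole 3: d = 1.5 cm → contributes −1.816 cm⁴
  hole 4: d = 4.5 cm → contributes −15.95 cm⁴
Total I = 1 933 cm⁴.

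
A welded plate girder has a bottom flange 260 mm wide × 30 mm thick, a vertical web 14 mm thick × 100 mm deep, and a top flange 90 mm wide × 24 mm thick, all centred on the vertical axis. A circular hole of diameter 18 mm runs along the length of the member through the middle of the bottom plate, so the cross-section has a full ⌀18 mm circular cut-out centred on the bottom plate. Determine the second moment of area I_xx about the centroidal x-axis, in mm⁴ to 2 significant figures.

I_xx ≈ 3.1 × 10⁷ mm⁴

Treat the section as a set of non-overlapping primitives; coordinates are from the bounding-box lower-left.
Bottom plate: 260 × 30, A = 7 800 mm², y = 15 mm, Ī = 585 000 mm⁴.
Web plate: 14 × 100, A = 1 400 mm², y = 80 mm, Ī = 1 166 667 mm⁴.
Top plate: 90 × 24, A = 2 160 mm², y = 142 mm, Ī = 103 680 mm⁴.
Hole (subtracted): ⌀18, A = 254.5 mm², y = 15 mm, Ī = 5 153 mm⁴.
Centroid: ȳ = ΣA·y / ΣA = 47.9 mm.
Transfer each piece to the centroidal x-axis using Ī + A·d² with d = y − 47.9:
  bottom plate: d = -32.9 mm → contributes +9 025 396 mm⁴
  web plate: d = 32.1 mm → contributes +2 609 661 mm⁴
  top plate: d = 94.1 mm → contributes +19 231 972 mm⁴
  hole: d = -32.9 mm → contributes −280 514 mm⁴
Total I = 30 586 515 mm⁴.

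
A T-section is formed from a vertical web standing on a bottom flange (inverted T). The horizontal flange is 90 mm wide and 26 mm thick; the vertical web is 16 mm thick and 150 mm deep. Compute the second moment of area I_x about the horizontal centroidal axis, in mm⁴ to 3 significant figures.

Break the section into simple shapes (no overlaps), measuring from the bottom-left corner of the bounding box.
Flange: 90 × 26, A = 2 340 mm², y = 13 mm, Ī = 131 820 mm⁴.
Web: 16 × 150, A = 2 400 mm², y = 101 mm, Ī = 4 500 000 mm⁴.
Centroid: ȳ = ΣA·y / ΣA = 57.557 mm.
Transfer each piece to the horizontal centroidal axis using Ī + A·d² with d = y − 57.557:
  flange: d = -44.557 mm → contributes +4 777 476 mm⁴
  web: d = 43.443 mm → contributes +9 029 514 mm⁴
Total I = 13 806 990 mm⁴.

I_x ≈ 1.38 × 10⁷ mm⁴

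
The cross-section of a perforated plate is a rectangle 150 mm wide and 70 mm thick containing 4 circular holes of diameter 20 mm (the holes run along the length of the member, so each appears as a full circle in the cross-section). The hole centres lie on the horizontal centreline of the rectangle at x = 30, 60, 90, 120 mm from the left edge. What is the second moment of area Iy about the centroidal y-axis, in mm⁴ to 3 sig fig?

Break the section into simple shapes (no overlaps), measuring from the bottom-left corner of the bounding box.
Plate: 150 × 70, A = 10 500 mm², x = 75 mm, Ī = 19 687 500 mm⁴.
Hole 1 (subtracted): ⌀20, A = 314.16 mm², x = 30 mm, Ī = 7 854 mm⁴.
Hole 2 (subtracted): ⌀20, A = 314.16 mm², x = 60 mm, Ī = 7 854 mm⁴.
Hole 3 (subtracted): ⌀20, A = 314.16 mm², x = 90 mm, Ī = 7 854 mm⁴.
Hole 4 (subtracted): ⌀20, A = 314.16 mm², x = 120 mm, Ī = 7 854 mm⁴.
By symmetry the centroid is at mid-width, x̄ = 75 mm.
Transfer each piece to the centroidal y-axis using Ī + A·d² with d = x − 75:
  plate: d = 0 mm → contributes +19 687 500 mm⁴
  hole 1: d = -45 mm → contributes −644 026 mm⁴
  hole 2: d = -15 mm → contributes −78 540 mm⁴
  hole 3: d = 15 mm → contributes −78 540 mm⁴
  hole 4: d = 45 mm → contributes −644 026 mm⁴
Total I = 18 242 367 mm⁴.

Iy ≈ 1.82 × 10⁷ mm⁴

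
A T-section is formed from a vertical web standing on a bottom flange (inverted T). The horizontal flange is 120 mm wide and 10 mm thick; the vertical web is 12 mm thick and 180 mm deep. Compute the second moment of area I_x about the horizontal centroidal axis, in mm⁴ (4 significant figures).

I_x ≈ 1.280 × 10⁷ mm⁴

Decompose the section into non-overlapping parts with the origin at the bottom-left of its bounding rectangle.
Flange: 120 × 10, A = 1 200 mm², y = 5 mm, Ī = 10 000 mm⁴.
Web: 12 × 180, A = 2 160 mm², y = 100 mm, Ī = 5 832 000 mm⁴.
Centroid: ȳ = ΣA·y / ΣA = 66.0714 mm.
Transfer each piece to the horizontal centroidal axis using Ī + A·d² with d = y − 66.0714:
  flange: d = -61.0714 mm → contributes +4 485 663 mm⁴
  web: d = 33.9286 mm → contributes +8 318 480 mm⁴
Total I = 12 804 143 mm⁴.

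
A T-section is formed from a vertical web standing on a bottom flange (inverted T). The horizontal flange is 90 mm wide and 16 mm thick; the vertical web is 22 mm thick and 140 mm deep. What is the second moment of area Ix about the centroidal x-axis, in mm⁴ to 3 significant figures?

Treat the section as a set of non-overlapping primitives; coordinates are from the bounding-box lower-left.
Flange: 90 × 16, A = 1 440 mm², y = 8 mm, Ī = 30 720 mm⁴.
Web: 22 × 140, A = 3 080 mm², y = 86 mm, Ī = 5 030 667 mm⁴.
Centroid: ȳ = ΣA·y / ΣA = 61.15 mm.
Transfer each piece to the centroidal x-axis using Ī + A·d² with d = y − 61.15:
  flange: d = -53.15 mm → contributes +4 098 676 mm⁴
  web: d = 24.85 mm → contributes +6 932 568 mm⁴
Total I = 11 031 244 mm⁴.

Ix ≈ 1.10 × 10⁷ mm⁴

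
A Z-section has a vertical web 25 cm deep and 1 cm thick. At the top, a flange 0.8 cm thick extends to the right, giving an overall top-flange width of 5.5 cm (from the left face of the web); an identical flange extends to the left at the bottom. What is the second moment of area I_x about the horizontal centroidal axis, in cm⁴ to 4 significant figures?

I_x ≈ 2357 cm⁴

Split into non-overlapping primitives; take the origin at the lower-left of the bounding box.
Web: 1 × 25, A = 25 cm², y = 12.5 cm, Ī = 1302.08 cm⁴.
Top flange (beyond web): 4.5 × 0.8, A = 3.6 cm², y = 24.6 cm, Ī = 0.192 cm⁴.
Bottom flange (beyond web): 4.5 × 0.8, A = 3.6 cm², y = 0.4 cm, Ī = 0.192 cm⁴.
Centroid: ȳ = ΣA·y / ΣA = 12.5 cm.
Transfer each piece to the horizontal centroidal axis using Ī + A·d² with d = y − 12.5:
  web: d = 0 cm → contributes +1302.08 cm⁴
  top flange (beyond web): d = 12.1 cm → contributes +527.268 cm⁴
  bottom flange (beyond web): d = -12.1 cm → contributes +527.268 cm⁴
Total I = 2356.62 cm⁴.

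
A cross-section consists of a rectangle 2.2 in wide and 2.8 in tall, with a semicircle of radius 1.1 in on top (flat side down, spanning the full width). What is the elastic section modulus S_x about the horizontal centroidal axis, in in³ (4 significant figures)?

Split into non-overlapping primitives; take the origin at the lower-left of the bounding box.
Rectangular body: 2.2 × 2.8, A = 6.16 in², y = 1.4 in, Ī = 4.02453 in⁴.
Semicircular cap: semicircle r = 1.1, A = 1.90066 in², y = 3.26685 in, Ī = 0.160695 in⁴.
Centroid: ȳ = ΣA·y / ΣA = 1.84019 in.
Transfer each piece to the horizontal centroidal axis using Ī + A·d² with d = y − 1.84019:
  rectangular body: d = -0.440195 in → contributes +5.21817 in⁴
  semicircular cap: d = 1.42666 in → contributes +4.02923 in⁴
Total I = 9.24739 in⁴.
Extreme fibre distance c = 2.05981 in; S = I/c = 4.48945 in³.

S_x ≈ 4.489 in³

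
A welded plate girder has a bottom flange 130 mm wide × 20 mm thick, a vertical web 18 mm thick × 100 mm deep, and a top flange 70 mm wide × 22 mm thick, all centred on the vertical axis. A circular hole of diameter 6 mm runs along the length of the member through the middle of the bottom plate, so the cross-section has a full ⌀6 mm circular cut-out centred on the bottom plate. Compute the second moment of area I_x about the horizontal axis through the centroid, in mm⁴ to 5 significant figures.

I_x ≈ 1.6021 × 10⁷ mm⁴

Decompose the section into non-overlapping parts with the origin at the bottom-left of its bounding rectangle.
Bottom plate: 130 × 20, A = 2 600 mm², y = 10 mm, Ī = 86666.67 mm⁴.
Web plate: 18 × 100, A = 1 800 mm², y = 70 mm, Ī = 1 500 000 mm⁴.
Top plate: 70 × 22, A = 1 540 mm², y = 131 mm, Ī = 62113.33 mm⁴.
Hole (subtracted): ⌀6, A = 28.27433 mm², y = 10 mm, Ī = 63.61725 mm⁴.
Centroid: ȳ = ΣA·y / ΣA = 59.78918 mm.
Transfer each piece to the horizontal axis through the centroid using Ī + A·d² with d = y − 59.78918:
  bottom plate: d = -49.78918 mm → contributes +6 531 970 mm⁴
  web plate: d = 10.21082 mm → contributes +1 687 669 mm⁴
  top plate: d = 71.21082 mm → contributes +7 871 423 mm⁴
  hole: d = -49.78918 mm → contributes −70154.64 mm⁴
Total I = 16 020 908 mm⁴.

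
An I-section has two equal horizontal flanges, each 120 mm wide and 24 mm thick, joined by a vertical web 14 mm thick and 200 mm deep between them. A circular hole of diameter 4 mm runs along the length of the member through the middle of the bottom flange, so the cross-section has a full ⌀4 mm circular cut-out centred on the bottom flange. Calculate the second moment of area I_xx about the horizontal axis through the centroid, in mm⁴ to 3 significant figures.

Treat the section as a set of non-overlapping primitives; coordinates are from the bounding-box lower-left.
Bottom flange: 120 × 24, A = 2 880 mm², y = 12 mm, Ī = 138 240 mm⁴.
Web: 14 × 200, A = 2 800 mm², y = 124 mm, Ī = 9 333 333 mm⁴.
Top flange: 120 × 24, A = 2 880 mm², y = 236 mm, Ī = 138 240 mm⁴.
Hole (subtracted): ⌀4, A = 12.566 mm², y = 12 mm, Ī = 12.566 mm⁴.
Centroid: ȳ = ΣA·y / ΣA = 124.16 mm.
Transfer each piece to the horizontal axis through the centroid using Ī + A·d² with d = y − 124.16:
  bottom flange: d = -112.16 mm → contributes +36 371 265 mm⁴
  web: d = -0.16466 mm → contributes +9 333 409 mm⁴
  top flange: d = 111.84 mm → contributes +36 158 812 mm⁴
  hole: d = -112.16 mm → contributes −158 109 mm⁴
Total I = 81 705 376 mm⁴.

I_xx ≈ 8.17 × 10⁷ mm⁴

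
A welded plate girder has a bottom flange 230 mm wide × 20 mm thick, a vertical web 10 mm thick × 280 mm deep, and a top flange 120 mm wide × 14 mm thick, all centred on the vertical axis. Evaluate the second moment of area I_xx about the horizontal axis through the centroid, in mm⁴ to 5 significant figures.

I_xx ≈ 1.3666 × 10⁸ mm⁴

Decompose the section into non-overlapping parts with the origin at the bottom-left of its bounding rectangle.
Bottom plate: 230 × 20, A = 4 600 mm², y = 10 mm, Ī = 153333.3 mm⁴.
Web plate: 10 × 280, A = 2 800 mm², y = 160 mm, Ī = 18 293 333 mm⁴.
Top plate: 120 × 14, A = 1 680 mm², y = 307 mm, Ī = 27 440 mm⁴.
Centroid: ȳ = ΣA·y / ΣA = 111.207 mm.
Transfer each piece to the horizontal axis through the centroid using Ī + A·d² with d = y − 111.207:
  bottom plate: d = -101.207 mm → contributes +47 270 520 mm⁴
  web plate: d = 48.79295 mm → contributes +24 959 439 mm⁴
  top plate: d = 195.793 mm → contributes +64 430 038 mm⁴
Total I = 136 659 997 mm⁴.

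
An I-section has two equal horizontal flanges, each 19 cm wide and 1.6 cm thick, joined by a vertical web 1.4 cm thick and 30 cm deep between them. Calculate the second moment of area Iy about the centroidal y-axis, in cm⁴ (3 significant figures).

Iy ≈ 1840 cm⁴

Break the section into simple shapes (no overlaps), measuring from the bottom-left corner of the bounding box.
Bottom flange: 19 × 1.6, A = 30.4 cm², x = 9.5 cm, Ī = 914.53 cm⁴.
Web: 1.4 × 30, A = 42 cm², x = 9.5 cm, Ī = 6.86 cm⁴.
Top flange: 19 × 1.6, A = 30.4 cm², x = 9.5 cm, Ī = 914.53 cm⁴.
By symmetry the centroid is at mid-width, x̄ = 9.5 cm.
All pieces are centred on the centroidal y-axis, so I = ΣĪ = 1835.9 cm⁴.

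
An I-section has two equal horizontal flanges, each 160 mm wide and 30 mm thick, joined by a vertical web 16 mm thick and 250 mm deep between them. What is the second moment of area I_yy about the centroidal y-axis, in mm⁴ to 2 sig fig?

Break the section into simple shapes (no overlaps), measuring from the bottom-left corner of the bounding box.
Bottom flange: 160 × 30, A = 4 800 mm², x = 80 mm, Ī = 10 240 000 mm⁴.
Web: 16 × 250, A = 4 000 mm², x = 80 mm, Ī = 85 333 mm⁴.
Top flange: 160 × 30, A = 4 800 mm², x = 80 mm, Ī = 10 240 000 mm⁴.
By symmetry the centroid is at mid-width, x̄ = 80 mm.
All pieces are centred on the centroidal y-axis, so I = ΣĪ = 20 565 333 mm⁴.

I_yy ≈ 2.1 × 10⁷ mm⁴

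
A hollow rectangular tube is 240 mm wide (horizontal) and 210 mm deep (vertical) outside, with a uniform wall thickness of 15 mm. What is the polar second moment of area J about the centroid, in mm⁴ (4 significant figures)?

Treat the section as a set of non-overlapping primitives; coordinates are from the bounding-box lower-left.
Outer rectangle: 240 × 210, A = 50 400 mm², y = 105 mm, Ī = 185 220 000 mm⁴.
Inner void (subtracted): 210 × 180, A = 37 800 mm², y = 105 mm, Ī = 102 060 000 mm⁴.
By symmetry the centroid is at mid-height, ȳ = 105 mm.
All pieces are centred on the centroidal x-axis, so I = ΣĪ (holes subtracted) = 83 160 000 mm⁴.
Repeating about the centroidal y-axis gives I_y = 103 005 000 mm⁴.
Polar second moment: J = I_x + I_y = 186 165 000 mm⁴.

J ≈ 1.862 × 10⁸ mm⁴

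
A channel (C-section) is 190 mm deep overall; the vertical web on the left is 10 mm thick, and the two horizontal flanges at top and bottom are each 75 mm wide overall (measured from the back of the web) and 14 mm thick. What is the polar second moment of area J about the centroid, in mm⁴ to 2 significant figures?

Treat the section as a set of non-overlapping primitives; coordinates are from the bounding-box lower-left.
Web: 10 × 190, A = 1 900 mm², y = 95 mm, Ī = 5 715 833 mm⁴.
Top flange (beyond web): 65 × 14, A = 910 mm², y = 183 mm, Ī = 14 863 mm⁴.
Bottom flange (beyond web): 65 × 14, A = 910 mm², y = 7 mm, Ī = 14 863 mm⁴.
By symmetry the centroid is at mid-height, ȳ = 95 mm.
Transfer each piece to the centroidal x-axis using Ī + A·d² with d = y − 95:
  web: d = 0 mm → contributes +5 715 833 mm⁴
  top flange (beyond web): d = 88 mm → contributes +7 061 903 mm⁴
  bottom flange (beyond web): d = -88 mm → contributes +7 061 903 mm⁴
Total I = 19 839 640 mm⁴.
For the y-axis: x̄ = 23.35 mm.
Repeating about the centroidal y-axis gives I_y = 1 963 833 mm⁴.
Polar second moment: J = I_x + I_y = 21 803 473 mm⁴.

J ≈ 2.2 × 10⁷ mm⁴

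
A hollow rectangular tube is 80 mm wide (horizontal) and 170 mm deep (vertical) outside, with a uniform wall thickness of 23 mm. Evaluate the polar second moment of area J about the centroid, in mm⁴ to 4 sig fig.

J ≈ 3.420 × 10⁷ mm⁴

Decompose the section into non-overlapping parts with the origin at the bottom-left of its bounding rectangle.
Outer rectangle: 80 × 170, A = 13 600 mm², y = 85 mm, Ī = 32 753 333 mm⁴.
Inner void (subtracted): 34 × 124, A = 4 216 mm², y = 85 mm, Ī = 5 402 101 mm⁴.
By symmetry the centroid is at mid-height, ȳ = 85 mm.
All pieces are centred on the centroidal x-axis, so I = ΣĪ (holes subtracted) = 27 351 232 mm⁴.
Repeating about the centroidal y-axis gives I_y = 6 847 192 mm⁴.
Polar second moment: J = I_x + I_y = 34 198 424 mm⁴.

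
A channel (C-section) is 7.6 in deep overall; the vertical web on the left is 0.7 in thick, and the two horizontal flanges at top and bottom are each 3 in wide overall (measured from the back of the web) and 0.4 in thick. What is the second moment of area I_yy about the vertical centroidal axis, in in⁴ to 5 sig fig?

Decompose the section into non-overlapping parts with the origin at the bottom-left of its bounding rectangle.
Web: 0.7 × 7.6, A = 5.32 in², x = 0.35 in, Ī = 0.2172333 in⁴.
Top flange (beyond web): 2.3 × 0.4, A = 0.92 in², x = 1.85 in, Ī = 0.4055667 in⁴.
Bottom flange (beyond web): 2.3 × 0.4, A = 0.92 in², x = 1.85 in, Ī = 0.4055667 in⁴.
Centroid: x̄ = ΣA·x / ΣA = 0.7354749 in.
Transfer each piece to the vertical centroidal axis using Ī + A·d² with d = x − 0.7354749:
  web: d = -0.3854749 in → contributes +1.007737 in⁴
  top flange (beyond web): d = 1.114525 in → contributes +1.54836 in⁴
  bottom flange (beyond web): d = 1.114525 in → contributes +1.54836 in⁴
Total I = 4.104456 in⁴.

I_yy ≈ 4.1045 in⁴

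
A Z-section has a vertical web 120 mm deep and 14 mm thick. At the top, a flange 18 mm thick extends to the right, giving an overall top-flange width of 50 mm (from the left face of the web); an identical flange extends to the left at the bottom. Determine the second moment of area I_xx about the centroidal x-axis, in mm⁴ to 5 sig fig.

Split into non-overlapping primitives; take the origin at the lower-left of the bounding box.
Web: 14 × 120, A = 1 680 mm², y = 60 mm, Ī = 2 016 000 mm⁴.
Top flange (beyond web): 36 × 18, A = 648 mm², y = 111 mm, Ī = 17 496 mm⁴.
Bottom flange (beyond web): 36 × 18, A = 648 mm², y = 9 mm, Ī = 17 496 mm⁴.
Centroid: ȳ = ΣA·y / ΣA = 60 mm.
Transfer each piece to the centroidal x-axis using Ī + A·d² with d = y − 60:
  web: d = 0 mm → contributes +2 016 000 mm⁴
  top flange (beyond web): d = 51 mm → contributes +1 702 944 mm⁴
  bottom flange (beyond web): d = -51 mm → contributes +1 702 944 mm⁴
Total I = 5 421 888 mm⁴.

I_xx ≈ 5.4219 × 10⁶ mm⁴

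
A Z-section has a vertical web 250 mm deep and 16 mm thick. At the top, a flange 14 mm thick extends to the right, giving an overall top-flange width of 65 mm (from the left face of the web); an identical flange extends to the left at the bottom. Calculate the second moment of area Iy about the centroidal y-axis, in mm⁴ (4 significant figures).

Iy ≈ 1.809 × 10⁶ mm⁴

Split into non-overlapping primitives; take the origin at the lower-left of the bounding box.
Web: 16 × 250, A = 4 000 mm², x = 57 mm, Ī = 85333.3 mm⁴.
Top flange (beyond web): 49 × 14, A = 686 mm², x = 89.5 mm, Ī = 137 257 mm⁴.
Bottom flange (beyond web): 49 × 14, A = 686 mm², x = 24.5 mm, Ī = 137 257 mm⁴.
Centroid: x̄ = ΣA·x / ΣA = 57 mm.
Transfer each piece to the centroidal y-axis using Ī + A·d² with d = x − 57:
  web: d = 0 mm → contributes +85333.3 mm⁴
  top flange (beyond web): d = 32.5 mm → contributes +861 845 mm⁴
  bottom flange (beyond web): d = -32.5 mm → contributes +861 845 mm⁴
Total I = 1 809 023 mm⁴.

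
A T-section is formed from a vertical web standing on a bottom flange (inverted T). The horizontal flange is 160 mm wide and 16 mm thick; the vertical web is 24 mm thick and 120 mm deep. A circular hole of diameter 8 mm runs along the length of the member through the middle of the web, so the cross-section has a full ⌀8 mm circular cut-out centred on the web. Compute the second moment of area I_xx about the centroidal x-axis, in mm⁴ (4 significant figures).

Treat the section as a set of non-overlapping primitives; coordinates are from the bounding-box lower-left.
Flange: 160 × 16, A = 2 560 mm², y = 8 mm, Ī = 54613.3 mm⁴.
Web: 24 × 120, A = 2 880 mm², y = 76 mm, Ī = 3 456 000 mm⁴.
Hole (subtracted): ⌀8, A = 50.2655 mm², y = 76 mm, Ī = 201.062 mm⁴.
Centroid: ȳ = ΣA·y / ΣA = 43.7016 mm.
Transfer each piece to the centroidal x-axis using Ī + A·d² with d = y − 43.7016:
  flange: d = -35.7016 mm → contributes +3 317 593 mm⁴
  web: d = 32.2984 mm → contributes +6 460 384 mm⁴
  hole: d = 32.2984 mm → contributes −52637.5 mm⁴
Total I = 9 725 340 mm⁴.

I_xx ≈ 9.725 × 10⁶ mm⁴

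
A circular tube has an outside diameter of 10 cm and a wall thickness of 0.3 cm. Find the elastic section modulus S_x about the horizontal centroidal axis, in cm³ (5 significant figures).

Decompose the section into non-overlapping parts with the origin at the bottom-left of its bounding rectangle.
Outer circle: ⌀10, A = 78.53982 cm², y = 5 cm, Ī = 490.8739 cm⁴.
Bore (subtracted): ⌀9.4, A = 69.39778 cm², y = 5 cm, Ī = 383.2492 cm⁴.
By symmetry the centroid is at mid-height, ȳ = 5 cm.
All pieces are centred on the horizontal centroidal axis, so I = ΣĪ (holes subtracted) = 107.6246 cm⁴.
Extreme fibre distance c = 5 cm; S = I/c = 21.52492 cm³.

S_x ≈ 21.525 cm³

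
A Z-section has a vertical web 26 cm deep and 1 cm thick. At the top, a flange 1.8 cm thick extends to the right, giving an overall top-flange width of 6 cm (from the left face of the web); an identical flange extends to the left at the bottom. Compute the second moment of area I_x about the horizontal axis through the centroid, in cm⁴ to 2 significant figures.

I_x ≈ 4100 cm⁴

Split into non-overlapping primitives; take the origin at the lower-left of the bounding box.
Web: 1 × 26, A = 26 cm², y = 13 cm, Ī = 1 465 cm⁴.
Top flange (beyond web): 5 × 1.8, A = 9 cm², y = 25.1 cm, Ī = 2.43 cm⁴.
Bottom flange (beyond web): 5 × 1.8, A = 9 cm², y = 0.9 cm, Ī = 2.43 cm⁴.
Centroid: ȳ = ΣA·y / ΣA = 13 cm.
Transfer each piece to the horizontal axis through the centroid using Ī + A·d² with d = y − 13:
  web: d = 0 cm → contributes +1 465 cm⁴
  top flange (beyond web): d = 12.1 cm → contributes +1 320 cm⁴
  bottom flange (beyond web): d = -12.1 cm → contributes +1 320 cm⁴
Total I = 4 105 cm⁴.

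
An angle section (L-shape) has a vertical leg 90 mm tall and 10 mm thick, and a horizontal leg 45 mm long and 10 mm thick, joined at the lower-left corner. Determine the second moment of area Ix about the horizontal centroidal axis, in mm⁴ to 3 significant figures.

Ix ≈ 1.01 × 10⁶ mm⁴

Treat the section as a set of non-overlapping primitives; coordinates are from the bounding-box lower-left.
Vertical leg: 10 × 90, A = 900 mm², y = 45 mm, Ī = 607 500 mm⁴.
Horizontal leg (remainder): 35 × 10, A = 350 mm², y = 5 mm, Ī = 2916.7 mm⁴.
Centroid: ȳ = ΣA·y / ΣA = 33.8 mm.
Transfer each piece to the horizontal centroidal axis using Ī + A·d² with d = y − 33.8:
  vertical leg: d = 11.2 mm → contributes +720 396 mm⁴
  horizontal leg (remainder): d = -28.8 mm → contributes +293 221 mm⁴
Total I = 1 013 617 mm⁴.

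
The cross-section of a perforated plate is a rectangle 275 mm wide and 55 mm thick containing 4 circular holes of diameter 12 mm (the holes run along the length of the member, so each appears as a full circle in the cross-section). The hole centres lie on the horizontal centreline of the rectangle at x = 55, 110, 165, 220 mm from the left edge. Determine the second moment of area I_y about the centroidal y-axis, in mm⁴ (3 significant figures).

Treat the section as a set of non-overlapping primitives; coordinates are from the bounding-box lower-left.
Plate: 275 × 55, A = 15 125 mm², x = 137.5 mm, Ī = 95 319 010 mm⁴.
Hole 1 (subtracted): ⌀12, A = 113.1 mm², x = 55 mm, Ī = 1017.9 mm⁴.
Hole 2 (subtracted): ⌀12, A = 113.1 mm², x = 110 mm, Ī = 1017.9 mm⁴.
Hole 3 (subtracted): ⌀12, A = 113.1 mm², x = 165 mm, Ī = 1017.9 mm⁴.
Hole 4 (subtracted): ⌀12, A = 113.1 mm², x = 220 mm, Ī = 1017.9 mm⁴.
By symmetry the centroid is at mid-width, x̄ = 137.5 mm.
Transfer each piece to the centroidal y-axis using Ī + A·d² with d = x − 137.5:
  plate: d = 0 mm → contributes +95 319 010 mm⁴
  hole 1: d = -82.5 mm → contributes −770 787 mm⁴
  hole 2: d = -27.5 mm → contributes −86 548 mm⁴
  hole 3: d = 27.5 mm → contributes −86 548 mm⁴
  hole 4: d = 82.5 mm → contributes −770 787 mm⁴
Total I = 93 604 342 mm⁴.

I_y ≈ 9.36 × 10⁷ mm⁴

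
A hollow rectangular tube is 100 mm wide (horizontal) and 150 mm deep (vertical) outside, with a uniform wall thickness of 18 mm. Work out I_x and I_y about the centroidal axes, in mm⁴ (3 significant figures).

I_x ≈ 2.02 × 10⁷ mm⁴, I_y ≈ 1.00 × 10⁷ mm⁴

Treat the section as a set of non-overlapping primitives; coordinates are from the bounding-box lower-left.
Outer rectangle: 100 × 150, A = 15 000 mm², y = 75 mm, Ī = 28 125 000 mm⁴.
Inner void (subtracted): 64 × 114, A = 7 296 mm², y = 75 mm, Ī = 7 901 568 mm⁴.
By symmetry the centroid is at mid-height, ȳ = 75 mm.
All pieces are centred on the centroidal x-axis, so I = ΣĪ (holes subtracted) = 20 223 432 mm⁴.
Repeating about the centroidal y-axis gives I_y = 10 009 632 mm⁴.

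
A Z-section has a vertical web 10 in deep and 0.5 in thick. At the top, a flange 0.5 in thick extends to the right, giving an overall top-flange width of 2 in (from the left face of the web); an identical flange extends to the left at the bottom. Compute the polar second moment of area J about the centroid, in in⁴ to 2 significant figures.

J ≈ 77 in⁴

Decompose the section into non-overlapping parts with the origin at the bottom-left of its bounding rectangle.
Web: 0.5 × 10, A = 5 in², y = 5 in, Ī = 41.67 in⁴.
Top flange (beyond web): 1.5 × 0.5, A = 0.75 in², y = 9.75 in, Ī = 0.01563 in⁴.
Bottom flange (beyond web): 1.5 × 0.5, A = 0.75 in², y = 0.25 in, Ī = 0.01563 in⁴.
Centroid: ȳ = ΣA·y / ΣA = 5 in.
Transfer each piece to the centroidal x-axis using Ī + A·d² with d = y − 5:
  web: d = 0 in → contributes +41.67 in⁴
  top flange (beyond web): d = 4.75 in → contributes +16.94 in⁴
  bottom flange (beyond web): d = -4.75 in → contributes +16.94 in⁴
Total I = 75.54 in⁴.
For the y-axis: x̄ = 1.75 in.
Repeating about the centroidal y-axis gives I_y = 1.885 in⁴.
Polar second moment: J = I_x + I_y = 77.43 in⁴.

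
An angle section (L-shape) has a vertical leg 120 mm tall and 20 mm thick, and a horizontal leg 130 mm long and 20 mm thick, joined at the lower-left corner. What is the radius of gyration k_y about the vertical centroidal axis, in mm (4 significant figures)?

Split into non-overlapping primitives; take the origin at the lower-left of the bounding box.
Vertical leg: 20 × 120, A = 2 400 mm², x = 10 mm, Ī = 80 000 mm⁴.
Horizontal leg (remainder): 110 × 20, A = 2 200 mm², x = 75 mm, Ī = 2 218 333 mm⁴.
Centroid: x̄ = ΣA·x / ΣA = 41.087 mm.
Transfer each piece to the vertical centroidal axis using Ī + A·d² with d = x − 41.087:
  vertical leg: d = -31.087 mm → contributes +2 399 357 mm⁴
  horizontal leg (remainder): d = 33.913 mm → contributes +4 748 541 mm⁴
Total I = 7 147 899 mm⁴.
Radius of gyration: k = √(I/A) = √(7 147 899 / 4 600) = 39.4194 mm.

k_y ≈ 39.42 mm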